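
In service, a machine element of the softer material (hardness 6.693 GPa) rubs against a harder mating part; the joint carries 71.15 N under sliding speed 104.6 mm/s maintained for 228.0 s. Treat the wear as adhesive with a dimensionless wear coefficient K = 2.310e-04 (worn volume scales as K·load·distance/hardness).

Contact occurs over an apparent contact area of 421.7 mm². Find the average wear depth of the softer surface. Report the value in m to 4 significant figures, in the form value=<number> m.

The intermediates are displayed rounded, and each operation maintains full float precision — rounded once at the end, at four significant digits.
Convert: Sliding speed v = 104.6 mm/s = 0.1046 m/s. The distance L = v·t = 0.1046 m/s × 228.0 s = 23.85 m.
Convert: Hardness H = 6.693 GPa = 6.693e+09 Pa.
Convert: Contact area A = 421.7 mm² = 4.217e-04 m².
Expressed in SI base units: W = 71.15 N, H = 6.693e+09 Pa, K = 2.310e-04.
Apply Archard: V = K·W·L/H = 2.310e-04 · 71.15 · 23.85 / 6.693e+09 = 5.856e-11 m³.
Average depth h = V/A = 5.856e-11 / 4.217e-04 = 1.389e-07 m.

value=1.389e-07 m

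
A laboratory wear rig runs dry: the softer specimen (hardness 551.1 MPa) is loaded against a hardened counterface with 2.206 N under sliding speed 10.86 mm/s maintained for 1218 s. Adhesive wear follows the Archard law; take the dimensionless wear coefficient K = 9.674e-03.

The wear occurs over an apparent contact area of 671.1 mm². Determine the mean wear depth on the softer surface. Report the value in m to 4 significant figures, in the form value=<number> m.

value=7.633e-07 m

All working math runs at exact precision. The intermediates are displayed rounded — one last rounding to 4 significant digits.
Sliding speed v = 10.86 mm/s = 0.01086 m/s. The distance L = v·t = 0.01086 m/s × 1218 s = 13.23 m.
Hardness H = 551.1 MPa = 5.511e+08 Pa.
Contact area A = 671.1 mm² = 6.711e-04 m².
SI base units throughout: W = 2.206 N, H = 5.511e+08 Pa, K = 9.674e-03.
Worn volume V = K·W·L/H = 9.674e-03 · 2.206 · 13.23 / 5.511e+08 = 5.122e-10 m³.
Mean wear depth h = V/A = 5.122e-10 / 6.711e-04 = 7.633e-07 m.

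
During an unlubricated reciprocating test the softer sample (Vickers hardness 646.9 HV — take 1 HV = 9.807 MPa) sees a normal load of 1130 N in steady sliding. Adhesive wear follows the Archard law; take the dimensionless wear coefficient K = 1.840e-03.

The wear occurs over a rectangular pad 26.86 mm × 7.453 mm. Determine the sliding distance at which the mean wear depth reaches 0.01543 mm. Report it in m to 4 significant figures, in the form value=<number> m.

Intermediate values are displayed rounded. Every step maintains exact precision — a single final rounding to 4 significant digits.
Hardness H = 646.9 HV × 9.807 MPa/HV = 6344 MPa = 6.344e+09 Pa.
Pad sides 26.86 mm × 7.453 mm = 0.02686 m × 0.007453 m. Contact area A = 0.02686 m × 0.007453 m = 2.002e-04 m².
Depth limit h_lim = 0.01543 mm = 1.543e-05 m.
In SI base units, W = 1130 N, H = 6.344e+09 Pa, K = 1.840e-03.
At the depth limit, V_lim = h_lim·A = 1.543e-05 · 2.002e-04 = 3.089e-09 m³.
Inverting, life L = V_lim·H/(K·W) = 3.089e-09 · 6.344e+09 / (1.840e-03 · 1130) = 9.425 m.

value=9.425 m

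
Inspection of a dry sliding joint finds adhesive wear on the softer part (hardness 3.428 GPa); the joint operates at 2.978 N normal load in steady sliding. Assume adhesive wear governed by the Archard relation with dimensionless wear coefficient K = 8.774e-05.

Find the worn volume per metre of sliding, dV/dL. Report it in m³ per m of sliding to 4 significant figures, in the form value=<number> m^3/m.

All working math holds full precision, and intermediates appear rounded — a single final rounding, at four significant digits.
Convert: Hardness H = 3.428 GPa = 3.428e+09 Pa.
In SI base units, W = 2.978 N, H = 3.428e+09 Pa, K = 8.774e-05.
Sliding wear rate dV/dL = K·W/H (independent of L): 8.774e-05 · 2.978 / 3.428e+09 = 7.622e-14 m³/m.

value=7.622e-14 m^3/m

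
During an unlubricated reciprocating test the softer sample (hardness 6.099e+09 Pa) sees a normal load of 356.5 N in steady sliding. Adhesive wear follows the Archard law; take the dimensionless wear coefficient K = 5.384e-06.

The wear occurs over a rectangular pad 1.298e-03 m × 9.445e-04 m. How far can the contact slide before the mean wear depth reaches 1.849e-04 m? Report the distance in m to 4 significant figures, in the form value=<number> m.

value=720.3 m

Intermediate values are printed rounded, and each operation holds full precision — rounded once at the end, at four significant digits.
Contact area A = 1.298e-03 m × 9.445e-04 m = 1.226e-06 m².
Collected in SI base units: W = 356.5 N, H = 6.099e+09 Pa, K = 5.384e-06.
Permissible volume V_lim = h_lim·A = 1.849e-04 · 1.226e-06 = 2.267e-10 m³.
So the life L = V_lim·H/(K·W) = 2.267e-10 · 6.099e+09 / (5.384e-06 · 356.5) = 720.3 m.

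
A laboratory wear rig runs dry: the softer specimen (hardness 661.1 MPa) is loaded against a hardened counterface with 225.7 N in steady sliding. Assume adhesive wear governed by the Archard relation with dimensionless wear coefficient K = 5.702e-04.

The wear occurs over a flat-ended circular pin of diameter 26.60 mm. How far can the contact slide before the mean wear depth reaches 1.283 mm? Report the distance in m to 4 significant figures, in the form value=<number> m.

The intermediates are printed rounded; every step runs at full precision. Rounded just once, at four significant digits.
Hardness H = 661.1 MPa = 6.611e+08 Pa.
Pin diameter d = 26.60 mm = 0.02660 m. Contact area A = π·d²/4 = π·(0.02660 m)²/4 = 5.557e-04 m².
Depth limit h_lim = 1.283 mm = 0.001283 m.
SI base units throughout: W = 225.7 N, H = 6.611e+08 Pa, K = 5.702e-04.
Wearable volume V_lim = h_lim·A = 0.001283 · 5.557e-04 = 7.130e-07 m³.
Sliding life L = V_lim·H/(K·W) = 7.130e-07 · 6.611e+08 / (5.702e-04 · 225.7) = 3663 m.

value=3663 m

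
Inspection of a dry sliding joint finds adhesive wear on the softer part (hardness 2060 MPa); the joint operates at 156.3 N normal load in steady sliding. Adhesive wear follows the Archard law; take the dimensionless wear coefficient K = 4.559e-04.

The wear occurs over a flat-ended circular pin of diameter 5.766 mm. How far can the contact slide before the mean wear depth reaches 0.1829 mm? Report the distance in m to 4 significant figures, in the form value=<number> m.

value=138.1 m

Each operation holds full precision. Printed values are rounded — one final rounding: 4 significant digits.
Hardness H = 2060 MPa = 2.060e+09 Pa.
Pin diameter d = 5.766 mm = 0.005766 m. Contact area A = π·d²/4 = π·(0.005766 m)²/4 = 2.611e-05 m².
Depth limit h_lim = 0.1829 mm = 1.829e-04 m.
SI base units throughout: W = 156.3 N, H = 2.060e+09 Pa, K = 4.559e-04.
Permissible volume V_lim = h_lim·A = 1.829e-04 · 2.611e-05 = 4.776e-09 m³.
Sliding life L = V_lim·H/(K·W) = 4.776e-09 · 2.060e+09 / (4.559e-04 · 156.3) = 138.1 m.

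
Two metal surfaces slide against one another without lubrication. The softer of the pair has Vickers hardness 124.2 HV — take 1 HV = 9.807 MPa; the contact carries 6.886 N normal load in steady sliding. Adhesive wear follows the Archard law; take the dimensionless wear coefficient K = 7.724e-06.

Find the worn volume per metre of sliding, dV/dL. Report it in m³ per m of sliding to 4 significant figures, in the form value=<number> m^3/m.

Every step carries full precision; intermediate values appear rounded. Rounded just once: 4 significant figures.
Convert: Hardness H = 124.2 HV × 9.807 MPa/HV = 1218 MPa = 1.218e+09 Pa.
Collected in SI base units: W = 6.886 N, H = 1.218e+09 Pa, K = 7.724e-06.
Volumetric rate dV/dL = K·W/H (independent of L): 7.724e-06 · 6.886 / 1.218e+09 = 4.367e-14 m³/m.

value=4.367e-14 m^3/m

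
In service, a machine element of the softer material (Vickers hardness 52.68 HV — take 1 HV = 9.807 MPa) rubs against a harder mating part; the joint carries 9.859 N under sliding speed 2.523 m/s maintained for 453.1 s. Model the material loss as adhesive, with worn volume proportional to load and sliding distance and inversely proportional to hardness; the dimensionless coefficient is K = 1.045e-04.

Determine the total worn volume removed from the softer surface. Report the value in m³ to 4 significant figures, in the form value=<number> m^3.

The intermediates are printed rounded. All arithmetic keeps exact precision, and a single final rounding, at 4 significant figures.
Distance covered L = v·t = 2.523 m/s × 453.1 s = 1143 m.
Hardness H = 52.68 HV × 9.807 MPa/HV = 516.6 MPa = 5.166e+08 Pa.
In SI base units: W = 9.859 N, H = 5.166e+08 Pa, K = 1.045e-04.
Worn volume V = K·W·L/H = 1.045e-04 · 9.859 · 1143 / 5.166e+08 = 2.280e-09 m³.

value=2.280e-09 m^3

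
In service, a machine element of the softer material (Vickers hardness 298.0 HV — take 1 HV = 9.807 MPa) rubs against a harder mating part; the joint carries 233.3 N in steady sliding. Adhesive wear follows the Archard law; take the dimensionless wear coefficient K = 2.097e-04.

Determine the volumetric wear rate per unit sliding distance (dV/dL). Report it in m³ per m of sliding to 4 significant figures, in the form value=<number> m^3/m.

Every step keeps full float precision; printed values are rounded. Rounded once at the end, at four significant figures.
Hardness H = 298.0 HV × 9.807 MPa/HV = 2922 MPa = 2.922e+09 Pa.
Expressed in SI base units: W = 233.3 N, H = 2.922e+09 Pa, K = 2.097e-04.
Wear rate dV/dL = K·W/H, per unit distance: 2.097e-04 · 233.3 / 2.922e+09 = 1.674e-11 m³/m.

value=1.674e-11 m^3/m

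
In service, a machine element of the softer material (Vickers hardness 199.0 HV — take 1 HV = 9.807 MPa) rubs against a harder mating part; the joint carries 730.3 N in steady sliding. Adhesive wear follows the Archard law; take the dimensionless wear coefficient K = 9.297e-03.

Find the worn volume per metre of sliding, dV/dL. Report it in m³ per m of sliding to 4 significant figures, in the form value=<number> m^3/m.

Intermediates are shown rounded — every step runs at exact precision. Rounded just once: 4 significant figures.
Convert: Hardness H = 199.0 HV × 9.807 MPa/HV = 1952 MPa = 1.952e+09 Pa.
As SI base values: W = 730.3 N, H = 1.952e+09 Pa, K = 9.297e-03.
Volumetric rate dV/dL = K·W/H (no L dependence): 9.297e-03 · 730.3 / 1.952e+09 = 3.479e-09 m³/m.

value=3.479e-09 m^3/m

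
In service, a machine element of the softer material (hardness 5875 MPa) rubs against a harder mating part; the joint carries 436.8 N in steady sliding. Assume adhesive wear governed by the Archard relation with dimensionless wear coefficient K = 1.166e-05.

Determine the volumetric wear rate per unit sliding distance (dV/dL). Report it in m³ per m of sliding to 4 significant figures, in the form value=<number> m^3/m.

value=8.669e-13 m^3/m

Every step maintains full precision — intermediates are shown rounded. Rounded once at the end: four significant figures.
Hardness H = 5875 MPa = 5.875e+09 Pa.
Expressed in SI base units: W = 436.8 N, H = 5.875e+09 Pa, K = 1.166e-05.
Wear rate dV/dL = K·W/H (independent of L): 1.166e-05 · 436.8 / 5.875e+09 = 8.669e-13 m³/m.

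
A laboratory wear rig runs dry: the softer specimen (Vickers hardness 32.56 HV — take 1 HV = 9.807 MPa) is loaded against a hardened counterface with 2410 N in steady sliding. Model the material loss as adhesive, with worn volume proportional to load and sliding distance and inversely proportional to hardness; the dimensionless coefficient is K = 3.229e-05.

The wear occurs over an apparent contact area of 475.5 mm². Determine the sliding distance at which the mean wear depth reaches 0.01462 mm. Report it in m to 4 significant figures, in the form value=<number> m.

Intermediate values are shown rounded — all working math carries exact precision — one last rounding, at 4 significant figures.
Convert: Hardness H = 32.56 HV × 9.807 MPa/HV = 319.3 MPa = 3.193e+08 Pa.
Convert: Contact area A = 475.5 mm² = 4.755e-04 m².
Convert: Depth limit h_lim = 0.01462 mm = 1.462e-05 m.
SI base units throughout: W = 2410 N, H = 3.193e+08 Pa, K = 3.229e-05.
Permissible volume V_lim = h_lim·A = 1.462e-05 · 4.755e-04 = 6.952e-09 m³.
So the life L = V_lim·H/(K·W) = 6.952e-09 · 3.193e+08 / (3.229e-05 · 2410) = 28.53 m.

value=28.53 m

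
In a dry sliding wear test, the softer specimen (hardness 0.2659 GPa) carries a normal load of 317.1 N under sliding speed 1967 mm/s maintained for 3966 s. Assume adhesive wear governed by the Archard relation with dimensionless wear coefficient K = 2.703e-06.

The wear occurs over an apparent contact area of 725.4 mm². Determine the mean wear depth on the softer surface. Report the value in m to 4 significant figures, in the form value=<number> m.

All working math carries full precision, and quoted intermediates are rounded. Rounded just once to four significant digits.
Convert: Sliding speed v = 1967 mm/s = 1.967 m/s. Path length L = v·t = 1.967 m/s × 3966 s = 7801 m.
Convert: Hardness H = 0.2659 GPa = 2.659e+08 Pa.
Convert: Contact area A = 725.4 mm² = 7.254e-04 m².
Collected in SI base units: W = 317.1 N, H = 2.659e+08 Pa, K = 2.703e-06.
Archard relation: V = K·W·L/H = 2.703e-06 · 317.1 · 7801 / 2.659e+08 = 2.515e-08 m³.
Mean depth h = V/A = 2.515e-08 / 7.254e-04 = 3.467e-05 m.

value=3.467e-05 m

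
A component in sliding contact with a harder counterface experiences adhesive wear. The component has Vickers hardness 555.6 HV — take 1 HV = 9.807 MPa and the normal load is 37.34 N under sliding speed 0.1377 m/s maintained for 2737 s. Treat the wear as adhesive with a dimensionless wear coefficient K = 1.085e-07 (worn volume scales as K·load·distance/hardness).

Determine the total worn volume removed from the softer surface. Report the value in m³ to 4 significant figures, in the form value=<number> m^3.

value=2.802e-13 m^3

All arithmetic holds full float precision; intermediate values are displayed rounded — one last rounding, at 4 significant figures.
Distance covered L = v·t = 0.1377 m/s × 2737 s = 376.9 m.
Hardness H = 555.6 HV × 9.807 MPa/HV = 5449 MPa = 5.449e+09 Pa.
In SI base units: W = 37.34 N, H = 5.449e+09 Pa, K = 1.085e-07.
Worn volume V = K·W·L/H = 1.085e-07 · 37.34 · 376.9 / 5.449e+09 = 2.802e-13 m³.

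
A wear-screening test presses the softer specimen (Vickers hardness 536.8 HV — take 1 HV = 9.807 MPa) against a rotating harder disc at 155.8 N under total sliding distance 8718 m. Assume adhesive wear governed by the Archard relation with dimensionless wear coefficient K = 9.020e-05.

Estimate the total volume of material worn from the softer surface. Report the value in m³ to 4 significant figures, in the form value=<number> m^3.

Intermediate values appear rounded. The computation maintains exact precision, and a lone final rounding, at four significant digits.
Hardness H = 536.8 HV × 9.807 MPa/HV = 5264 MPa = 5.264e+09 Pa.
Collected in SI base units: W = 155.8 N, H = 5.264e+09 Pa, K = 9.020e-05.
Wear volume V = K·W·L/H = 9.020e-05 · 155.8 · 8718 / 5.264e+09 = 2.327e-08 m³.

value=2.327e-08 m^3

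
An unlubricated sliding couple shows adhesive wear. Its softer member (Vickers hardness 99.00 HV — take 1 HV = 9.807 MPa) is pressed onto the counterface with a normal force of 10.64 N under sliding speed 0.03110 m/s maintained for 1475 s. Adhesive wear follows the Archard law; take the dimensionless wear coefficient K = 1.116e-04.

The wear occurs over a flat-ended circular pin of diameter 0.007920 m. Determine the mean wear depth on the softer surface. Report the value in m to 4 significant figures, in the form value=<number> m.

value=1.139e-06 m

All arithmetic maintains full float precision — printed values are rounded. Rounded once at the end: four significant figures.
Distance L = v·t = 0.03110 m/s × 1475 s = 45.87 m.
Hardness H = 99.00 HV × 9.807 MPa/HV = 970.9 MPa = 9.709e+08 Pa.
Contact area A = π·d²/4 = π·(0.007920 m)²/4 = 4.927e-05 m².
Expressed in SI base units: W = 10.64 N, H = 9.709e+08 Pa, K = 1.116e-04.
By Archard's law, V = K·W·L/H = 1.116e-04 · 10.64 · 45.87 / 9.709e+08 = 5.610e-11 m³.
Depth of wear h = V/A = 5.610e-11 / 4.927e-05 = 1.139e-06 m.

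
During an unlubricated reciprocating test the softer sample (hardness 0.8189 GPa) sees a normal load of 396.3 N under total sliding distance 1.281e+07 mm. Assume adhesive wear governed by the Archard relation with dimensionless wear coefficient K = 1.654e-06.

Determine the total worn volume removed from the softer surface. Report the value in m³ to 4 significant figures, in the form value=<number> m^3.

value=1.025e-08 m^3

All arithmetic carries full float precision; quoted intermediates are rounded — one final rounding to four significant digits.
Convert: Sliding distance L = 1.281e+07 mm = 1.281e+04 m.
Convert: Hardness H = 0.8189 GPa = 8.189e+08 Pa.
Collected in SI base units: W = 396.3 N, H = 8.189e+08 Pa, K = 1.654e-06.
Archard volume V = K·W·L/H = 1.654e-06 · 396.3 · 1.281e+04 / 8.189e+08 = 1.025e-08 m³.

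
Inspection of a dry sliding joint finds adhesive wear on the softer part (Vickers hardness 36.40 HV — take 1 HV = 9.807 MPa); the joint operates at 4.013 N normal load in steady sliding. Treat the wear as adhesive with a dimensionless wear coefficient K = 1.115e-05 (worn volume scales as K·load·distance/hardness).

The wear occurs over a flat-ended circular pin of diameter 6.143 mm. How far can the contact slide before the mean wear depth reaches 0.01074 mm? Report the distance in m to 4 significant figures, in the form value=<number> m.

value=2540 m

Intermediates are printed rounded; each operation holds full precision. Rounded just once, at 4 significant figures.
Hardness H = 36.40 HV × 9.807 MPa/HV = 357.0 MPa = 3.570e+08 Pa.
Pin diameter d = 6.143 mm = 0.006143 m. Contact area A = π·d²/4 = π·(0.006143 m)²/4 = 2.964e-05 m².
Depth limit h_lim = 0.01074 mm = 1.074e-05 m.
In SI base units, W = 4.013 N, H = 3.570e+08 Pa, K = 1.115e-05.
At the depth limit, V_lim = h_lim·A = 1.074e-05 · 2.964e-05 = 3.183e-10 m³.
Inverting, life L = V_lim·H/(K·W) = 3.183e-10 · 3.570e+08 / (1.115e-05 · 4.013) = 2540 m.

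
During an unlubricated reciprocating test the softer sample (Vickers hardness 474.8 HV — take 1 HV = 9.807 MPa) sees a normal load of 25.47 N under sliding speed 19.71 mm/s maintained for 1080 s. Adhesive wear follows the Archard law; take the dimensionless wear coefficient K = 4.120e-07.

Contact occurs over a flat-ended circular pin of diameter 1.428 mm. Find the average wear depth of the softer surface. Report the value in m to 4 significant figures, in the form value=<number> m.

value=2.995e-08 m

Intermediate values appear rounded. Every step keeps exact precision. Rounded just once to 4 significant figures.
Sliding speed v = 19.71 mm/s = 0.01971 m/s. Distance L = v·t = 0.01971 m/s × 1080 s = 21.29 m.
Hardness H = 474.8 HV × 9.807 MPa/HV = 4656 MPa = 4.656e+09 Pa.
Pin diameter d = 1.428 mm = 0.001428 m. Contact area A = π·d²/4 = π·(0.001428 m)²/4 = 1.602e-06 m².
Restated in SI base units: W = 25.47 N, H = 4.656e+09 Pa, K = 4.120e-07.
Archard relation: V = K·W·L/H = 4.120e-07 · 25.47 · 21.29 / 4.656e+09 = 4.797e-14 m³.
Mean wear depth h = V/A = 4.797e-14 / 1.602e-06 = 2.995e-08 m.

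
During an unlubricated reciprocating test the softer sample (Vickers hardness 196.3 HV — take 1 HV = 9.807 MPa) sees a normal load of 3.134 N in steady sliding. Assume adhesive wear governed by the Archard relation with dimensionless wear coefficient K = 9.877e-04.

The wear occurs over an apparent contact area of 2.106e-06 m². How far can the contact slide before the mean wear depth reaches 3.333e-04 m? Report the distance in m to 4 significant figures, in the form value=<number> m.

Displayed values are rounded. The algebra carries full precision; one final rounding to 4 significant digits.
Hardness H = 196.3 HV × 9.807 MPa/HV = 1925 MPa = 1.925e+09 Pa.
Expressed in SI base units: W = 3.134 N, H = 1.925e+09 Pa, K = 9.877e-04.
Allowed volume V_lim = h_lim·A = 3.333e-04 · 2.106e-06 = 7.019e-10 m³.
Life L = V_lim·H/(K·W) = 7.019e-10 · 1.925e+09 / (9.877e-04 · 3.134) = 436.5 m.

value=436.5 m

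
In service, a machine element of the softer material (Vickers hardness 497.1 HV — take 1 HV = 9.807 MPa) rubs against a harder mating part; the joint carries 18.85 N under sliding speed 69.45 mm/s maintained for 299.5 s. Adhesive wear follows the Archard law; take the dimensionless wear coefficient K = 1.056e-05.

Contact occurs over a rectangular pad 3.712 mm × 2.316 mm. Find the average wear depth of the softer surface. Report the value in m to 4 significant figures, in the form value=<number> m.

value=9.879e-08 m

The intermediates are shown rounded — the computation holds exact precision; a single final rounding: 4 significant digits.
Sliding speed v = 69.45 mm/s = 0.06945 m/s. Distance covered L = v·t = 0.06945 m/s × 299.5 s = 20.80 m.
Hardness H = 497.1 HV × 9.807 MPa/HV = 4875 MPa = 4.875e+09 Pa.
Pad sides 3.712 mm × 2.316 mm = 0.003712 m × 0.002316 m. Contact area A = 0.003712 m × 0.002316 m = 8.597e-06 m².
In SI base units, W = 18.85 N, H = 4.875e+09 Pa, K = 1.056e-05.
Volume removed: V = K·W·L/H = 1.056e-05 · 18.85 · 20.80 / 4.875e+09 = 8.493e-13 m³.
Depth h = V/A = 8.493e-13 / 8.597e-06 = 9.879e-08 m.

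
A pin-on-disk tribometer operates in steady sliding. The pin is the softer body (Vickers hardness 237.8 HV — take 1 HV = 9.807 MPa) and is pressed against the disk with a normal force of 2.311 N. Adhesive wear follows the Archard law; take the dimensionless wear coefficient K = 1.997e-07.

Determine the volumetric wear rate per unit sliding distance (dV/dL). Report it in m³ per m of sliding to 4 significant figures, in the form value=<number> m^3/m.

value=1.979e-16 m^3/m

Quoted intermediates are rounded — all arithmetic carries full float precision — one final rounding, at 4 significant digits.
Hardness H = 237.8 HV × 9.807 MPa/HV = 2332 MPa = 2.332e+09 Pa.
In SI base units: W = 2.311 N, H = 2.332e+09 Pa, K = 1.997e-07.
Rate of wear dV/dL = K·W/H (independent of L): 1.997e-07 · 2.311 / 2.332e+09 = 1.979e-16 m³/m.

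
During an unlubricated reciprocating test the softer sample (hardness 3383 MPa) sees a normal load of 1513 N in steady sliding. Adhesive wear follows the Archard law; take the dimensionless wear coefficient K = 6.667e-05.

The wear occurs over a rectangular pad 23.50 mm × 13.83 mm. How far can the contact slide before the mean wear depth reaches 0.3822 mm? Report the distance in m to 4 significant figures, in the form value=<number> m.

value=4166 m

Intermediates are shown rounded — the algebra keeps full precision — rounded once at the end: four significant figures.
Convert: Hardness H = 3383 MPa = 3.383e+09 Pa.
Convert: Pad sides 23.50 mm × 13.83 mm = 0.02350 m × 0.01383 m. Contact area A = 0.02350 m × 0.01383 m = 3.250e-04 m².
Convert: Depth limit h_lim = 0.3822 mm = 3.822e-04 m.
Expressed in SI base units: W = 1513 N, H = 3.383e+09 Pa, K = 6.667e-05.
Allowed volume V_lim = h_lim·A = 3.822e-04 · 3.250e-04 = 1.242e-07 m³.
Sliding life L = V_lim·H/(K·W) = 1.242e-07 · 3.383e+09 / (6.667e-05 · 1513) = 4166 m.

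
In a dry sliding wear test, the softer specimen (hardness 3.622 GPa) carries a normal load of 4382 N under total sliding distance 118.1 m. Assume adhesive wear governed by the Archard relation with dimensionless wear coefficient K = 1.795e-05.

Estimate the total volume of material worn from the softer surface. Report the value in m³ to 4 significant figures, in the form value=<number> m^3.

Intermediate values are displayed rounded; all arithmetic runs at exact precision, and one final rounding, at four significant digits.
Convert: Hardness H = 3.622 GPa = 3.622e+09 Pa.
Expressed in SI base units: W = 4382 N, H = 3.622e+09 Pa, K = 1.795e-05.
By Archard's law, V = K·W·L/H = 1.795e-05 · 4382 · 118.1 / 3.622e+09 = 2.565e-09 m³.

value=2.565e-09 m^3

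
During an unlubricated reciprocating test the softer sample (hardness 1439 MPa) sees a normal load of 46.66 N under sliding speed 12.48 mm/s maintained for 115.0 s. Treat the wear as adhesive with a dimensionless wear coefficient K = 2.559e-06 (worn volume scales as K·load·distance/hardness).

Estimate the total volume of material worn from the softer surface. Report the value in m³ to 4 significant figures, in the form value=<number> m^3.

value=1.191e-13 m^3

The intermediates are shown rounded; every step keeps exact precision. Rounded just once to 4 significant figures.
Convert: Sliding speed v = 12.48 mm/s = 0.01248 m/s. Total distance L = v·t = 0.01248 m/s × 115.0 s = 1.435 m.
Convert: Hardness H = 1439 MPa = 1.439e+09 Pa.
In SI base units, W = 46.66 N, H = 1.439e+09 Pa, K = 2.559e-06.
Archard volume V = K·W·L/H = 2.559e-06 · 46.66 · 1.435 / 1.439e+09 = 1.191e-13 m³.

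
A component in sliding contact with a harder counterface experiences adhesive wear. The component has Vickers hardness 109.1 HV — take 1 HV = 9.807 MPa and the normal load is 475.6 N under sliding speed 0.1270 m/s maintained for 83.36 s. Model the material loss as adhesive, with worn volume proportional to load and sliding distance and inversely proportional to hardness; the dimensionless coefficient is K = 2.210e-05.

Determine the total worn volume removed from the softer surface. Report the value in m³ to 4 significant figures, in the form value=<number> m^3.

The computation runs at full precision. Intermediates are printed rounded; a single final rounding, at 4 significant digits.
Path length L = v·t = 0.1270 m/s × 83.36 s = 10.59 m.
Hardness H = 109.1 HV × 9.807 MPa/HV = 1070 MPa = 1.070e+09 Pa.
In SI base units: W = 475.6 N, H = 1.070e+09 Pa, K = 2.210e-05.
Volume removed: V = K·W·L/H = 2.210e-05 · 475.6 · 10.59 / 1.070e+09 = 1.040e-10 m³.

value=1.040e-10 m^3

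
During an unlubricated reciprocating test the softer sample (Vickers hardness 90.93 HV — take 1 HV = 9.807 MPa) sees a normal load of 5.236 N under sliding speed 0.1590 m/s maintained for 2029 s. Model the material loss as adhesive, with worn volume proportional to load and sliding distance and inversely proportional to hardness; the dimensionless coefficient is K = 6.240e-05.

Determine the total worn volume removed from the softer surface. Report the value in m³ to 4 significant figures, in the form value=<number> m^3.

value=1.182e-10 m^3

All working math holds full float precision. The intermediates are displayed rounded; a single final rounding, at four significant digits.
Convert: Distance covered L = v·t = 0.1590 m/s × 2029 s = 322.6 m.
Convert: Hardness H = 90.93 HV × 9.807 MPa/HV = 891.8 MPa = 8.918e+08 Pa.
As SI base values: W = 5.236 N, H = 8.918e+08 Pa, K = 6.240e-05.
By Archard's law, V = K·W·L/H = 6.240e-05 · 5.236 · 322.6 / 8.918e+08 = 1.182e-10 m³.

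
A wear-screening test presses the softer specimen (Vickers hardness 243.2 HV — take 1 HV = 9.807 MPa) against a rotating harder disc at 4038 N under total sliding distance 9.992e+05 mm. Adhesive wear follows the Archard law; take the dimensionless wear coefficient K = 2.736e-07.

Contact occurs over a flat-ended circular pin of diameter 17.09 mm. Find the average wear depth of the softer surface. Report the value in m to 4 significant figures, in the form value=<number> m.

value=2.018e-06 m

Printed values are rounded — every step holds exact precision. Rounded just once, at four significant digits.
The distance L = 9.992e+05 mm = 999.2 m.
Hardness H = 243.2 HV × 9.807 MPa/HV = 2385 MPa = 2.385e+09 Pa.
Pin diameter d = 17.09 mm = 0.01709 m. Contact area A = π·d²/4 = π·(0.01709 m)²/4 = 2.294e-04 m².
As SI base values: W = 4038 N, H = 2.385e+09 Pa, K = 2.736e-07.
Archard volume V = K·W·L/H = 2.736e-07 · 4038 · 999.2 / 2.385e+09 = 4.628e-10 m³.
Mean depth h = V/A = 4.628e-10 / 2.294e-04 = 2.018e-06 m.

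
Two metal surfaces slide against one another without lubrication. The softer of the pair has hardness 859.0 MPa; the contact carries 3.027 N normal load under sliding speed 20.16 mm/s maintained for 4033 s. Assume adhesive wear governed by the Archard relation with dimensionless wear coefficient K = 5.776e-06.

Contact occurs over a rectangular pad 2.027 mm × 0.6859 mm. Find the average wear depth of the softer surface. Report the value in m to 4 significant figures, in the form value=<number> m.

value=1.190e-06 m

Every step keeps full float precision, and quoted intermediates are rounded. Rounded just once: four significant digits.
Convert: Sliding speed v = 20.16 mm/s = 0.02016 m/s. Distance L = v·t = 0.02016 m/s × 4033 s = 81.31 m.
Convert: Hardness H = 859.0 MPa = 8.590e+08 Pa.
Convert: Pad sides 2.027 mm × 0.6859 mm = 2.027e-03 m × 6.859e-04 m. Contact area A = 2.027e-03 m × 6.859e-04 m = 1.390e-06 m².
As SI base values: W = 3.027 N, H = 8.590e+08 Pa, K = 5.776e-06.
Worn volume V = K·W·L/H = 5.776e-06 · 3.027 · 81.31 / 8.590e+08 = 1.655e-12 m³.
Mean wear depth h = V/A = 1.655e-12 / 1.390e-06 = 1.190e-06 m.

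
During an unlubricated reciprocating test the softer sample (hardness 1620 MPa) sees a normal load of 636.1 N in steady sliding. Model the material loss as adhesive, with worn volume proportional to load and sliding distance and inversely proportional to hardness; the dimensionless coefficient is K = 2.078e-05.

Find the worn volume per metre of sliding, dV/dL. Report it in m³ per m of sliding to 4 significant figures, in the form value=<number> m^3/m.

Intermediates appear rounded — the computation runs at exact precision. Rounded just once, at 4 significant figures.
Convert: Hardness H = 1620 MPa = 1.620e+09 Pa.
Working in SI base units: W = 636.1 N, H = 1.620e+09 Pa, K = 2.078e-05.
Sliding wear rate dV/dL = K·W/H, per unit distance: 2.078e-05 · 636.1 / 1.620e+09 = 8.159e-12 m³/m.

value=8.159e-12 m^3/m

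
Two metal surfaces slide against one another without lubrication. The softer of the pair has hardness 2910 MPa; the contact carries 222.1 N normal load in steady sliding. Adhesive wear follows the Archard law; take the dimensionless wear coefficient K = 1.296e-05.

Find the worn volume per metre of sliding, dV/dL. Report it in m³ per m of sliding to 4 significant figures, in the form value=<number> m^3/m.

The computation keeps full precision — the intermediates are shown rounded. Rounded once at the end: 4 significant digits.
Convert: Hardness H = 2910 MPa = 2.910e+09 Pa.
In SI base units, W = 222.1 N, H = 2.910e+09 Pa, K = 1.296e-05.
Volumetric rate dV/dL = K·W/H, per unit distance: 1.296e-05 · 222.1 / 2.910e+09 = 9.891e-13 m³/m.

value=9.891e-13 m^3/m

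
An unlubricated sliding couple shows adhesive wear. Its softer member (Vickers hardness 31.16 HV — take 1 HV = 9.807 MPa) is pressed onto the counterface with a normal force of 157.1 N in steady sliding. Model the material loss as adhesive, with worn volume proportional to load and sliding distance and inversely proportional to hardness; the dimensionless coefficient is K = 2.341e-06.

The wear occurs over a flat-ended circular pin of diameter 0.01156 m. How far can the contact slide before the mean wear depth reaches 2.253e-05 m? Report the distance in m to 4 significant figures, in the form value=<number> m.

Every step maintains full precision. Intermediates are shown rounded. Rounded just once to 4 significant figures.
Hardness H = 31.16 HV × 9.807 MPa/HV = 305.6 MPa = 3.056e+08 Pa.
Contact area A = π·d²/4 = π·(0.01156 m)²/4 = 1.050e-04 m².
Collected in SI base units: W = 157.1 N, H = 3.056e+08 Pa, K = 2.341e-06.
Wearable volume V_lim = h_lim·A = 2.253e-05 · 1.050e-04 = 2.365e-09 m³.
Inverting, life L = V_lim·H/(K·W) = 2.365e-09 · 3.056e+08 / (2.341e-06 · 157.1) = 1965 m.

value=1965 m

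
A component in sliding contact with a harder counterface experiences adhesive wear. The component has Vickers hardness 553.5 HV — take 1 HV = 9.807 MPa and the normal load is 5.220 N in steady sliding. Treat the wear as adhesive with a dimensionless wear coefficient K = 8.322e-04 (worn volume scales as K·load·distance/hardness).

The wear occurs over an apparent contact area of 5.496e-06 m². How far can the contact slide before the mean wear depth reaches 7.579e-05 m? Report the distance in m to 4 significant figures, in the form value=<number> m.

All arithmetic runs at exact precision. Intermediates are shown rounded — one final rounding, at four significant digits.
Convert: Hardness H = 553.5 HV × 9.807 MPa/HV = 5428 MPa = 5.428e+09 Pa.
SI base units throughout: W = 5.220 N, H = 5.428e+09 Pa, K = 8.322e-04.
Limit volume V_lim = h_lim·A = 7.579e-05 · 5.496e-06 = 4.165e-10 m³.
Sliding life L = V_lim·H/(K·W) = 4.165e-10 · 5.428e+09 / (8.322e-04 · 5.220) = 520.5 m.

value=520.5 m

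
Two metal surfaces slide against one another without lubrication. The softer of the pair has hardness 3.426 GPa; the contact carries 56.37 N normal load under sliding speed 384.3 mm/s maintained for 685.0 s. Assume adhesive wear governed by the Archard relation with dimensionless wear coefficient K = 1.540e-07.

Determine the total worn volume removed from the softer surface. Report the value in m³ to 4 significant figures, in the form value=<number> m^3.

Every step keeps exact precision, and intermediate values are displayed rounded. Rounded once at the end, at 4 significant digits.
Sliding speed v = 384.3 mm/s = 0.3843 m/s. Sliding distance L = v·t = 0.3843 m/s × 685.0 s = 263.2 m.
Hardness H = 3.426 GPa = 3.426e+09 Pa.
In SI base units: W = 56.37 N, H = 3.426e+09 Pa, K = 1.540e-07.
Wear volume V = K·W·L/H = 1.540e-07 · 56.37 · 263.2 / 3.426e+09 = 6.670e-13 m³.

value=6.670e-13 m^3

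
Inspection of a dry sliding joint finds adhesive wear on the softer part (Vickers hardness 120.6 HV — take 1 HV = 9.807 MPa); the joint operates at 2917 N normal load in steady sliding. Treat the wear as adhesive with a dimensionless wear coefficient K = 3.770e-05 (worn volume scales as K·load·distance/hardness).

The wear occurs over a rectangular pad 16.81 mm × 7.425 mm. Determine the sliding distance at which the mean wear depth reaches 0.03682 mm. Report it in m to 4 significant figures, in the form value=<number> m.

value=49.43 m

All working math keeps full float precision — shown intermediates are rounded — rounded once at the end, at 4 significant figures.
Hardness H = 120.6 HV × 9.807 MPa/HV = 1183 MPa = 1.183e+09 Pa.
Pad sides 16.81 mm × 7.425 mm = 0.01681 m × 0.007425 m. Contact area A = 0.01681 m × 0.007425 m = 1.248e-04 m².
Depth limit h_lim = 0.03682 mm = 3.682e-05 m.
Working in SI base units: W = 2917 N, H = 1.183e+09 Pa, K = 3.770e-05.
Allowed volume V_lim = h_lim·A = 3.682e-05 · 1.248e-04 = 4.596e-09 m³.
Sliding life L = V_lim·H/(K·W) = 4.596e-09 · 1.183e+09 / (3.770e-05 · 2917) = 49.43 m.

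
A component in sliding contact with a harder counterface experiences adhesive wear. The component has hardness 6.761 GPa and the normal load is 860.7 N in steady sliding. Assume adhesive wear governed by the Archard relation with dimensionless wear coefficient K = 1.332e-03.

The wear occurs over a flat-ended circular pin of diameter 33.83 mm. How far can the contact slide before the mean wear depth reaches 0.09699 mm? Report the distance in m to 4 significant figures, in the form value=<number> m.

value=514.1 m

Intermediates are displayed rounded; each operation carries full float precision. Rounded once at the end to four significant figures.
Convert: Hardness H = 6.761 GPa = 6.761e+09 Pa.
Convert: Pin diameter d = 33.83 mm = 0.03383 m. Contact area A = π·d²/4 = π·(0.03383 m)²/4 = 8.989e-04 m².
Convert: Depth limit h_lim = 0.09699 mm = 9.699e-05 m.
In SI base units, W = 860.7 N, H = 6.761e+09 Pa, K = 1.332e-03.
Limit volume V_lim = h_lim·A = 9.699e-05 · 8.989e-04 = 8.718e-08 m³.
Sliding life L = V_lim·H/(K·W) = 8.718e-08 · 6.761e+09 / (1.332e-03 · 860.7) = 514.1 m.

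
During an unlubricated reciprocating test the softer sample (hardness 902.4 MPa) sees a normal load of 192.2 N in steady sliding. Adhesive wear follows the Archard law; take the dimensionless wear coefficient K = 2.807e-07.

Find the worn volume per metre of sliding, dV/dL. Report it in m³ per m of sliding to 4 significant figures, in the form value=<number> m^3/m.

value=5.979e-14 m^3/m

Every step carries exact precision. Shown intermediates are rounded, and a lone final rounding: four significant figures.
Hardness H = 902.4 MPa = 9.024e+08 Pa.
As SI base values: W = 192.2 N, H = 9.024e+08 Pa, K = 2.807e-07.
Volumetric rate dV/dL = K·W/H: 2.807e-07 · 192.2 / 9.024e+08 = 5.979e-14 m³/m.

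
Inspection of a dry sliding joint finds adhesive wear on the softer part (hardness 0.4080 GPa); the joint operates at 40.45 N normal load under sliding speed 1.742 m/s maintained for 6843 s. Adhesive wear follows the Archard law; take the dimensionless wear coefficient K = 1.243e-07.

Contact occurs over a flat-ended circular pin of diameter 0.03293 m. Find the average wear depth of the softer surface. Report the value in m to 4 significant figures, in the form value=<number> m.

Intermediates are displayed rounded, and each operation keeps exact precision. Rounded once at the end: four significant figures.
Distance covered L = v·t = 1.742 m/s × 6843 s = 1.192e+04 m.
Hardness H = 0.4080 GPa = 4.080e+08 Pa.
Contact area A = π·d²/4 = π·(0.03293 m)²/4 = 8.517e-04 m².
Collected in SI base units: W = 40.45 N, H = 4.080e+08 Pa, K = 1.243e-07.
Worn volume V = K·W·L/H = 1.243e-07 · 40.45 · 1.192e+04 / 4.080e+08 = 1.469e-10 m³.
Depth of wear h = V/A = 1.469e-10 / 8.517e-04 = 1.725e-07 m.

value=1.725e-07 m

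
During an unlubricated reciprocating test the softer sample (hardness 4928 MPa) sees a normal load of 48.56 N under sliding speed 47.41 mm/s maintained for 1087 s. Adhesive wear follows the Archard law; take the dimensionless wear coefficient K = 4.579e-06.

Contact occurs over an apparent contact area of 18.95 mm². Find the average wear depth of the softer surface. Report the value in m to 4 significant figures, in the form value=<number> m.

Each operation holds full float precision; intermediate values are printed rounded; a single final rounding to 4 significant figures.
Sliding speed v = 47.41 mm/s = 0.04741 m/s. Distance L = v·t = 0.04741 m/s × 1087 s = 51.53 m.
Hardness H = 4928 MPa = 4.928e+09 Pa.
Contact area A = 18.95 mm² = 1.895e-05 m².
In SI base units: W = 48.56 N, H = 4.928e+09 Pa, K = 4.579e-06.
Wear volume V = K·W·L/H = 4.579e-06 · 48.56 · 51.53 / 4.928e+09 = 2.325e-12 m³.
Depth of wear h = V/A = 2.325e-12 / 1.895e-05 = 1.227e-07 m.

value=1.227e-07 m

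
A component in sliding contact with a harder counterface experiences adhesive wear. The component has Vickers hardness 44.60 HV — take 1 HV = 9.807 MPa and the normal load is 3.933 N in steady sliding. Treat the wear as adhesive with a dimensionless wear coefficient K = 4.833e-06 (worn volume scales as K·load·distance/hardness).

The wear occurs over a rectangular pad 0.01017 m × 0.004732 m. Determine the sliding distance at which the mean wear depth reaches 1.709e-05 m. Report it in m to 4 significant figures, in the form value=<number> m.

value=1.893e+04 m

The algebra keeps full precision. Intermediate values are printed rounded, and a lone final rounding: four significant digits.
Hardness H = 44.60 HV × 9.807 MPa/HV = 437.4 MPa = 4.374e+08 Pa.
Contact area A = 0.01017 m × 0.004732 m = 4.812e-05 m².
As SI base values: W = 3.933 N, H = 4.374e+08 Pa, K = 4.833e-06.
Volume at the limit: V_lim = h_lim·A = 1.709e-05 · 4.812e-05 = 8.224e-10 m³.
Inverting, life L = V_lim·H/(K·W) = 8.224e-10 · 4.374e+08 / (4.833e-06 · 3.933) = 1.893e+04 m.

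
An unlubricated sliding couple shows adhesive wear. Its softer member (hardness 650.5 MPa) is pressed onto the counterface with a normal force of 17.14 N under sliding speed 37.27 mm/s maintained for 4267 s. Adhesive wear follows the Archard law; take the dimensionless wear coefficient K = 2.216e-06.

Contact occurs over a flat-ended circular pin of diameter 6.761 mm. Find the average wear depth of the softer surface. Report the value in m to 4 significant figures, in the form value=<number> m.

value=2.586e-07 m

All working math holds exact precision — the intermediates are displayed rounded — one last rounding: four significant digits.
Sliding speed v = 37.27 mm/s = 0.03727 m/s. Distance L = v·t = 0.03727 m/s × 4267 s = 159.0 m.
Hardness H = 650.5 MPa = 6.505e+08 Pa.
Pin diameter d = 6.761 mm = 0.006761 m. Contact area A = π·d²/4 = π·(0.006761 m)²/4 = 3.590e-05 m².
Expressed in SI base units: W = 17.14 N, H = 6.505e+08 Pa, K = 2.216e-06.
Volume removed: V = K·W·L/H = 2.216e-06 · 17.14 · 159.0 / 6.505e+08 = 9.286e-12 m³.
Average depth h = V/A = 9.286e-12 / 3.590e-05 = 2.586e-07 m.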